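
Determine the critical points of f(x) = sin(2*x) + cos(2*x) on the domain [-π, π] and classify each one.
f'(x) = 2*sqrt(2)*cos(2*x + pi/4)

Solve f'(x) = 0 on [-π, π]:
  f'(x) = 0 ⇔ cos(2*x) = sin(2*x) ⇔ tan(2*x) = 1, i.e. 2*x = arctan(1) + nπ; keep the solutions lying in [-π, π].
  ⇒ x = -7*pi/8 ≈ -2.7489, -3*pi/8 ≈ -1.1781, pi/8 ≈ 0.3927, 5*pi/8 ≈ 1.9635

f''(x) = -4*sqrt(2)*sin(2*x + pi/4)
Second-derivative test at each critical point:
  f''(-2.7489) = -5.6569 < 0 → local maximum
  f''(-1.1781) = 5.6569 > 0 → local minimum
  f''(0.3927) = -5.6569 < 0 → local maximum
  f''(1.9635) = 5.6569 > 0 → local minimum

Critical points: x = -7*pi/8 ≈ -2.7489 (local maximum); x = -3*pi/8 ≈ -1.1781 (local minimum); x = pi/8 ≈ 0.3927 (local maximum); x = 5*pi/8 ≈ 1.9635 (local minimum)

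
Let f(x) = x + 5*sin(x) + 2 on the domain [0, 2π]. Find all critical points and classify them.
f'(x) = 5*cos(x) + 1

Solve f'(x) = 0 on [0, 2π]:
  f'(x) = 0 ⇔ cos(x) = -1/5, i.e. x = ±arccos(-1/5) + 2nπ; keep the solutions lying in [0, 2π].
  ⇒ x = acos(-1/5) ≈ 1.7722, -acos(-1/5) + 2*pi ≈ 4.5110

f''(x) = -5*sin(x)
Second-derivative test at each critical point:
  f''(1.7722) = -4.8990 < 0 → local maximum
  f''(4.5110) = 4.8990 > 0 → local minimum

Critical points: x = acos(-1/5) ≈ 1.7722 (local maximum); x = -acos(-1/5) + 2*pi ≈ 4.5110 (local minimum)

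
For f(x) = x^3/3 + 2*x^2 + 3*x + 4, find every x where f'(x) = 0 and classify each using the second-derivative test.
f'(x) = x^2 + 4*x + 3

Solve f'(x) = 0:
  Factor: x^2 + 4*x + 3 = (x + 1)*(x + 3) = 0.
  ⇒ x = -3, -1

f''(x) = 2*x + 4
Second-derivative test at each critical point:
  f''(-3) = -2 < 0 → local maximum
  f''(-1) = 2 > 0 → local minimum

Critical points: x = -3 (local maximum); x = -1 (local minimum)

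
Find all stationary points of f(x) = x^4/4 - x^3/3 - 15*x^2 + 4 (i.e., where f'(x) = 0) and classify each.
f'(x) = x*(x^2 - x - 30)

Solve f'(x) = 0:
  Factor: x^3 - x^2 - 30*x = x*(x - 6)*(x + 5) = 0.
  ⇒ x = -5, 0, 6

f''(x) = 3*x^2 - 2*x - 30
Second-derivative test at each critical point:
  f''(-5) = 55 > 0 → local minimum
  f''(0) = -30 < 0 → local maximum
  f''(6) = 66 > 0 → local minimum

Critical points: x = -5 (local minimum); x = 0 (local maximum); x = 6 (local minimum)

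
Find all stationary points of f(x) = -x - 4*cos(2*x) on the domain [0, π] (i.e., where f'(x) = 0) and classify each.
f'(x) = 8*sin(2*x) - 1

Solve f'(x) = 0 on [0, π]:
  f'(x) = 0 ⇔ sin(2*x) = 1/8, i.e. 2*x = arcsin(1/8) + 2nπ or 2*x = π − arcsin(1/8) + 2nπ; keep the solutions lying in [0, π].
  ⇒ x = asin(1/8)/2 ≈ 0.0627, -asin(1/8)/2 + pi/2 ≈ 1.5081

f''(x) = 16*cos(2*x)
Second-derivative test at each critical point:
  f''(0.0627) = 15.8745 > 0 → local minimum
  f''(1.5081) = -15.8745 < 0 → local maximum

Critical points: x = asin(1/8)/2 ≈ 0.0627 (local minimum); x = -asin(1/8)/2 + pi/2 ≈ 1.5081 (local maximum)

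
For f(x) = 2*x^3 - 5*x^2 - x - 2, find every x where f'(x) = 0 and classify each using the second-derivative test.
f'(x) = 6*x^2 - 10*x - 1

Solve f'(x) = 0:
  6*x^2 - 10*x - 1 = 0 has no rational roots; quadratic formula: x = (10 ± √124)/12.
  ⇒ x = 5/6 - sqrt(31)/6 ≈ -0.0946, 5/6 + sqrt(31)/6 ≈ 1.7613

f''(x) = 12*x - 10
Second-derivative test at each critical point:
  f''(-0.0946) = -11.1355 < 0 → local maximum
  f''(1.7613) = 11.1355 > 0 → local minimum

Critical points: x = 5/6 - sqrt(31)/6 ≈ -0.0946 (local maximum); x = 5/6 + sqrt(31)/6 ≈ 1.7613 (local minimum)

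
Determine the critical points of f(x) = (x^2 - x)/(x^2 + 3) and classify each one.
f'(x) = (x^2 + 6*x - 3)/(x^4 + 6*x^2 + 9)

Solve f'(x) = 0:
  f'(x) = (x^2 + 6*x - 3)/(x^2 + 3)^2; the denominator is positive wherever f is defined, so f'(x) = 0 ⇔ x^2 + 6*x - 3 = 0.
  x^2 + 6*x - 3 = 0 has no rational roots; quadratic formula: x = (-6 ± √48)/2.
  ⇒ x = -2*sqrt(3) - 3 ≈ -6.4641, -3 + 2*sqrt(3) ≈ 0.4641

f''(x) = 2*(-x^3 - 9*x^2 + 9*x + 9)/(x^6 + 9*x^4 + 27*x^2 + 27)
Second-derivative test at each critical point:
  f''(-6.4641) = -0.0035 < 0 → local maximum
  f''(0.4641) = 0.6701 > 0 → local minimum

Critical points: x = -2*sqrt(3) - 3 ≈ -6.4641 (local maximum); x = -3 + 2*sqrt(3) ≈ 0.4641 (local minimum)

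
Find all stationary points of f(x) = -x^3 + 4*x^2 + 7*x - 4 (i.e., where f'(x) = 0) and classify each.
f'(x) = -3*x^2 + 8*x + 7

Solve f'(x) = 0:
  3*x^2 - 8*x - 7 = 0 has no rational roots; quadratic formula: x = (8 ± √148)/6.
  ⇒ x = 4/3 - sqrt(37)/3 ≈ -0.6943, 4/3 + sqrt(37)/3 ≈ 3.3609

f''(x) = 8 - 6*x
Second-derivative test at each critical point:
  f''(-0.6943) = 12.1655 > 0 → local minimum
  f''(3.3609) = -12.1655 < 0 → local maximum

Critical points: x = 4/3 - sqrt(37)/3 ≈ -0.6943 (local minimum); x = 4/3 + sqrt(37)/3 ≈ 3.3609 (local maximum)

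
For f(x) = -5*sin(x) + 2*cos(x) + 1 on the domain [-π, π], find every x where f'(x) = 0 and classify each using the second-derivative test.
f'(x) = -2*sin(x) - 5*cos(x)

Solve f'(x) = 0 on [-π, π]:
  f'(x) = 0 ⇔ -5*cos(x) = 2*sin(x) ⇔ tan(x) = -5/2, i.e. x = arctan(-5/2) + nπ; keep the solutions lying in [-π, π].
  ⇒ x = -atan(5/2) ≈ -1.1903, pi - atan(5/2) ≈ 1.9513

f''(x) = 5*sin(x) - 2*cos(x)
Second-derivative test at each critical point:
  f''(-1.1903) = -5.3852 < 0 → local maximum
  f''(1.9513) = 5.3852 > 0 → local minimum

Critical points: x = -atan(5/2) ≈ -1.1903 (local maximum); x = pi - atan(5/2) ≈ 1.9513 (local minimum)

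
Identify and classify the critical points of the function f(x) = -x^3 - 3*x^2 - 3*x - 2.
f'(x) = -3*x^2 - 6*x - 3

Solve f'(x) = 0:
  Factor: -3*x^2 - 6*x - 3 = -3*(x + 1)^2 = 0.
  ⇒ x = -1

f''(x) = -6*x - 6
Second-derivative test at each critical point:
  f''(-1) = 0, so the second-derivative test is inconclusive; use the first-derivative test: f'(-5/4) = -0.1875, f'(-3/4) = -0.1875 — f' is negative on both sides (no sign change) → neither a local maximum nor a local minimum

Critical points: x = -1 (neither)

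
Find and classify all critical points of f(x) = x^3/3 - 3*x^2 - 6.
f'(x) = x*(x - 6)

Solve f'(x) = 0:
  Factor: x^2 - 6*x = x*(x - 6) = 0.
  ⇒ x = 0, 6

f''(x) = 2*x - 6
Second-derivative test at each critical point:
  f''(0) = -6 < 0 → local maximum
  f''(6) = 6 > 0 → local minimum

Critical points: x = 0 (local maximum); x = 6 (local minimum)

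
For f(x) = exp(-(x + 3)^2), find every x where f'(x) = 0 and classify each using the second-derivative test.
f'(x) = 2*(-x - 3)*exp(-(x + 3)^2)

Solve f'(x) = 0:
  f'(x) = (-2*x - 6)·exp(-(x + 3)^2) and exp(-(x + 3)^2) > 0 for every x, so f'(x) = 0 ⇔ -2*x - 6 = 0.
  Factor: -2*x - 6 = -2*(x + 3) = 0.
  ⇒ x = -3

f''(x) = 2*(2*(x + 3)^2 - 1)*exp(-(x + 3)^2)
Second-derivative test at each critical point:
  f''(-3) = -2 < 0 → local maximum

Critical points: x = -3 (local maximum)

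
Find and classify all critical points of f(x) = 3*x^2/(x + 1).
f'(x) = 3*x*(x + 2)/(x^2 + 2*x + 1)

Solve f'(x) = 0:
  f'(x) = 3*x*(x + 2)/(x + 1)^2; the denominator is positive wherever f is defined, so f'(x) = 0 ⇔ 3*x^2 + 6*x = 0.
  Factor: 3*x^2 + 6*x = 3*x*(x + 2) = 0.
  ⇒ x = -2, 0

f''(x) = 6/(x^3 + 3*x^2 + 3*x + 1)
Second-derivative test at each critical point:
  f''(-2) = -6 < 0 → local maximum
  f''(0) = 6 > 0 → local minimum

Critical points: x = -2 (local maximum); x = 0 (local minimum)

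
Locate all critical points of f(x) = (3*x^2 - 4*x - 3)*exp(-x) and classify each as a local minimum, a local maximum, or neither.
f'(x) = (-3*x^2 + 10*x - 1)*exp(-x)

Solve f'(x) = 0:
  f'(x) = (-3*x^2 + 10*x - 1)·exp(-x) and exp(-x) > 0 for every x, so f'(x) = 0 ⇔ -3*x^2 + 10*x - 1 = 0.
  3*x^2 - 10*x + 1 = 0 has no rational roots; quadratic formula: x = (10 ± √88)/6.
  ⇒ x = 5/3 - sqrt(22)/3 ≈ 0.1032, sqrt(22)/3 + 5/3 ≈ 3.2301

f''(x) = (3*x^2 - 16*x + 11)*exp(-x)
Second-derivative test at each critical point:
  f''(0.1032) = 8.4611 > 0 → local minimum
  f''(3.2301) = -0.3710 < 0 → local maximum

Critical points: x = 5/3 - sqrt(22)/3 ≈ 0.1032 (local minimum); x = sqrt(22)/3 + 5/3 ≈ 3.2301 (local maximum)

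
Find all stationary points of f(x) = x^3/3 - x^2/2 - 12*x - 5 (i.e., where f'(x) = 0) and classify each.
f'(x) = x^2 - x - 12

Solve f'(x) = 0:
  Factor: x^2 - x - 12 = (x - 4)*(x + 3) = 0.
  ⇒ x = -3, 4

f''(x) = 2*x - 1
Second-derivative test at each critical point:
  f''(-3) = -7 < 0 → local maximum
  f''(4) = 7 > 0 → local minimum

Critical points: x = -3 (local maximum); x = 4 (local minimum)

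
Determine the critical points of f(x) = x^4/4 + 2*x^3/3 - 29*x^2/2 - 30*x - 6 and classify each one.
f'(x) = x^3 + 2*x^2 - 29*x - 30

Solve f'(x) = 0:
  Factor: x^3 + 2*x^2 - 29*x - 30 = (x - 5)*(x + 1)*(x + 6) = 0.
  ⇒ x = -6, -1, 5

f''(x) = 3*x^2 + 4*x - 29
Second-derivative test at each critical point:
  f''(-6) = 55 > 0 → local minimum
  f''(-1) = -30 < 0 → local maximum
  f''(5) = 66 > 0 → local minimum

Critical points: x = -6 (local minimum); x = -1 (local maximum); x = 5 (local minimum)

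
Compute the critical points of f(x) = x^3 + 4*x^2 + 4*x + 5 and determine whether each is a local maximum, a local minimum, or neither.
f'(x) = 3*x^2 + 8*x + 4

Solve f'(x) = 0:
  Factor: 3*x^2 + 8*x + 4 = (x + 2)*(3*x + 2) = 0.
  ⇒ x = -2, -2/3

f''(x) = 6*x + 8
Second-derivative test at each critical point:
  f''(-2) = -4 < 0 → local maximum
  f''(-2/3) = 4 > 0 → local minimum

Critical points: x = -2 (local maximum); x = -2/3 (local minimum)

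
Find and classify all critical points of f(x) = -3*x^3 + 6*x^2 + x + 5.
f'(x) = -9*x^2 + 12*x + 1

Solve f'(x) = 0:
  9*x^2 - 12*x - 1 = 0 has no rational roots; quadratic formula: x = (12 ± √180)/18.
  ⇒ x = 2/3 - sqrt(5)/3 ≈ -0.0787, 2/3 + sqrt(5)/3 ≈ 1.4120

f''(x) = 12 - 18*x
Second-derivative test at each critical point:
  f''(-0.0787) = 13.4164 > 0 → local minimum
  f''(1.4120) = -13.4164 < 0 → local maximum

Critical points: x = 2/3 - sqrt(5)/3 ≈ -0.0787 (local minimum); x = 2/3 + sqrt(5)/3 ≈ 1.4120 (local maximum)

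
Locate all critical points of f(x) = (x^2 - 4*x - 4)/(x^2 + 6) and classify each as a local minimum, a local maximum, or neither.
f'(x) = 4*(x^2 + 5*x - 6)/(x^4 + 12*x^2 + 36)

Solve f'(x) = 0:
  f'(x) = 4*(x - 1)*(x + 6)/(x^2 + 6)^2; the denominator is positive wherever f is defined, so f'(x) = 0 ⇔ 4*x^2 + 20*x - 24 = 0.
  Factor: 4*x^2 + 20*x - 24 = 4*(x - 1)*(x + 6) = 0.
  ⇒ x = -6, 1

f''(x) = 4*(-2*x^3 - 15*x^2 + 36*x + 30)/(x^6 + 18*x^4 + 108*x^2 + 216)
Second-derivative test at each critical point:
  f''(-6) = -1/63 < 0 → local maximum
  f''(1) = 4/7 > 0 → local minimum

Critical points: x = -6 (local maximum); x = 1 (local minimum)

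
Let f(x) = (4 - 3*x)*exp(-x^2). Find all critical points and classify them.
f'(x) = (2*x*(3*x - 4) - 3)*exp(-x^2)

Solve f'(x) = 0:
  f'(x) = (6*x^2 - 8*x - 3)·exp(-x^2) and exp(-x^2) > 0 for every x, so f'(x) = 0 ⇔ 6*x^2 - 8*x - 3 = 0.
  6*x^2 - 8*x - 3 = 0 has no rational roots; quadratic formula: x = (8 ± √136)/12.
  ⇒ x = 2/3 - sqrt(34)/6 ≈ -0.3052, 2/3 + sqrt(34)/6 ≈ 1.6385

f''(x) = 2*(2*x^2*(4 - 3*x) + 9*x - 4)*exp(-x^2)
Second-derivative test at each critical point:
  f''(-0.3052) = -10.6250 < 0 → local maximum
  f''(1.6385) = 0.7959 > 0 → local minimum

Critical points: x = 2/3 - sqrt(34)/6 ≈ -0.3052 (local maximum); x = 2/3 + sqrt(34)/6 ≈ 1.6385 (local minimum)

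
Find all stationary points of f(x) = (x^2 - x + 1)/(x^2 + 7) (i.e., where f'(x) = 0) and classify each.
f'(x) = (x^2 + 12*x - 7)/(x^4 + 14*x^2 + 49)

Solve f'(x) = 0:
  f'(x) = (x^2 + 12*x - 7)/(x^2 + 7)^2; the denominator is positive wherever f is defined, so f'(x) = 0 ⇔ x^2 + 12*x - 7 = 0.
  x^2 + 12*x - 7 = 0 has no rational roots; quadratic formula: x = (-12 ± √172)/2.
  ⇒ x = -sqrt(43) - 6 ≈ -12.5574, -6 + sqrt(43) ≈ 0.5574

f''(x) = 2*(-x^3 - 18*x^2 + 21*x + 42)/(x^6 + 21*x^4 + 147*x^2 + 343)
Second-derivative test at each critical point:
  f''(-12.5574) = -4.835e-04 < 0 → local maximum
  f''(0.5574) = 0.2454 > 0 → local minimum

Critical points: x = -sqrt(43) - 6 ≈ -12.5574 (local maximum); x = -6 + sqrt(43) ≈ 0.5574 (local minimum)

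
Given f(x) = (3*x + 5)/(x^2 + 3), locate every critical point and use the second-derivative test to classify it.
f'(x) = (-3*x^2 - 10*x + 9)/(x^4 + 6*x^2 + 9)

Solve f'(x) = 0:
  f'(x) = -(3*x^2 + 10*x - 9)/(x^2 + 3)^2; the denominator is positive wherever f is defined, so f'(x) = 0 ⇔ -3*x^2 - 10*x + 9 = 0.
  3*x^2 + 10*x - 9 = 0 has no rational roots; quadratic formula: x = (-10 ± √208)/6.
  ⇒ x = -2*sqrt(13)/3 - 5/3 ≈ -4.0704, -5/3 + 2*sqrt(13)/3 ≈ 0.7370

f''(x) = 2*(4*x^2*(3*x + 5) - (9*x + 5)*(x^2 + 3))/(x^2 + 3)^3
Second-derivative test at each critical point:
  f''(-4.0704) = 0.0377 > 0 → local minimum
  f''(0.7370) = -1.1488 < 0 → local maximum

Critical points: x = -2*sqrt(13)/3 - 5/3 ≈ -4.0704 (local minimum); x = -5/3 + 2*sqrt(13)/3 ≈ 0.7370 (local maximum)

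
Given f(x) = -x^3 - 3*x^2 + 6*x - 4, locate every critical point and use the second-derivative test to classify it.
f'(x) = -3*x^2 - 6*x + 6

Solve f'(x) = 0:
  Factor: -3*x^2 - 6*x + 6 = -3*(x^2 + 2*x - 2); x^2 + 2*x - 2 = 0 has no rational roots; quadratic formula: x = (-2 ± √12)/2.
  ⇒ x = -sqrt(3) - 1 ≈ -2.7321, -1 + sqrt(3) ≈ 0.7321

f''(x) = -6*x - 6
Second-derivative test at each critical point:
  f''(-2.7321) = 10.3923 > 0 → local minimum
  f''(0.7321) = -10.3923 < 0 → local maximum

Critical points: x = -sqrt(3) - 1 ≈ -2.7321 (local minimum); x = -1 + sqrt(3) ≈ 0.7321 (local maximum)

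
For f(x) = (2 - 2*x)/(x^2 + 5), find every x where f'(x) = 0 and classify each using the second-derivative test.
f'(x) = 2*(-x^2 + 2*x*(x - 1) - 5)/(x^2 + 5)^2

Solve f'(x) = 0:
  f'(x) = 2*(x^2 - 2*x - 5)/(x^2 + 5)^2; the denominator is positive wherever f is defined, so f'(x) = 0 ⇔ 2*x^2 - 4*x - 10 = 0.
  Factor: 2*x^2 - 4*x - 10 = 2*(x^2 - 2*x - 5); x^2 - 2*x - 5 = 0 has no rational roots; quadratic formula: x = (2 ± √24)/2.
  ⇒ x = 1 - sqrt(6) ≈ -1.4495, 1 + sqrt(6) ≈ 3.4495

f''(x) = 4*(4*x^2*(1 - x) + (3*x - 1)*(x^2 + 5))/(x^2 + 5)^3
Second-derivative test at each critical point:
  f''(-1.4495) = -0.1943 < 0 → local maximum
  f''(3.4495) = 0.0343 > 0 → local minimum

Critical points: x = 1 - sqrt(6) ≈ -1.4495 (local maximum); x = 1 + sqrt(6) ≈ 3.4495 (local minimum)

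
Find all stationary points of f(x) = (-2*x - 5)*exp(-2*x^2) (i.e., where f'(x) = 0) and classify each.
f'(x) = 2*(2*x*(2*x + 5) - 1)*exp(-2*x^2)

Solve f'(x) = 0:
  f'(x) = (8*x^2 + 20*x - 2)·exp(-2*x^2) and exp(-2*x^2) > 0 for every x, so f'(x) = 0 ⇔ 8*x^2 + 20*x - 2 = 0.
  Factor: 8*x^2 + 20*x - 2 = 2*(4*x^2 + 10*x - 1); 4*x^2 + 10*x - 1 = 0 has no rational roots; quadratic formula: x = (-10 ± √116)/8.
  ⇒ x = -sqrt(29)/4 - 5/4 ≈ -2.5963, -5/4 + sqrt(29)/4 ≈ 0.0963

f''(x) = 4*(-8*x^3 - 20*x^2 + 6*x + 5)*exp(-2*x^2)
Second-derivative test at each critical point:
  f''(-2.5963) = -3.008e-05 < 0 → local maximum
  f''(0.0963) = 21.1449 > 0 → local minimum

Critical points: x = -sqrt(29)/4 - 5/4 ≈ -2.5963 (local maximum); x = -5/4 + sqrt(29)/4 ≈ 0.0963 (local minimum)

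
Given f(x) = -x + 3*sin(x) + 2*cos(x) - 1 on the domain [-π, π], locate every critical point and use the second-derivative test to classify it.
f'(x) = -2*sin(x) + 3*cos(x) - 1

Solve f'(x) = 0 on [-π, π]:
  f'(x) = 0 ⇔ -2*sin(x) + 3*cos(x) = 1. Write the left side as R·cos(x + φ) with R = √(3² + 2²) = sqrt(13), cos φ = 3*sqrt(13)/13, sin φ = 2*sqrt(13)/13; then cos(x + φ) = sqrt(13)/13. Solve for x and keep the solutions lying in [-π, π].
  ⇒ x = -pi + atan((-6*sqrt(3) - 2)/(3 - 4*sqrt(3))) ≈ -1.8778, atan((-2 + 6*sqrt(3))/(3 + 4*sqrt(3))) ≈ 0.7018

f''(x) = -3*sin(x) - 2*cos(x)
Second-derivative test at each critical point:
  f''(-1.8778) = 3.4641 > 0 → local minimum
  f''(0.7018) = -3.4641 < 0 → local maximum

Critical points: x = -pi + atan((-6*sqrt(3) - 2)/(3 - 4*sqrt(3))) ≈ -1.8778 (local minimum); x = atan((-2 + 6*sqrt(3))/(3 + 4*sqrt(3))) ≈ 0.7018 (local maximum)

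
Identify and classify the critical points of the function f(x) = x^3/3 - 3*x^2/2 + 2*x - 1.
f'(x) = x^2 - 3*x + 2

Solve f'(x) = 0:
  Factor: x^2 - 3*x + 2 = (x - 2)*(x - 1) = 0.
  ⇒ x = 1, 2

f''(x) = 2*x - 3
Second-derivative test at each critical point:
  f''(1) = -1 < 0 → local maximum
  f''(2) = 1 > 0 → local minimum

Critical points: x = 1 (local maximum); x = 2 (local minimum)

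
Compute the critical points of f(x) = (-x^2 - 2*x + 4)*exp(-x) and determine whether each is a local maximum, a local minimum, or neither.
f'(x) = (x^2 - 6)*exp(-x)

Solve f'(x) = 0:
  f'(x) = (x^2 - 6)·exp(-x) and exp(-x) > 0 for every x, so f'(x) = 0 ⇔ x^2 - 6 = 0.
  x^2 - 6 = 0 has no rational roots; quadratic formula: x = (0 ± √24)/2.
  ⇒ x = -sqrt(6) ≈ -2.4495, sqrt(6) ≈ 2.4495

f''(x) = (-x^2 + 2*x + 6)*exp(-x)
Second-derivative test at each critical point:
  f''(-2.4495) = -56.7421 < 0 → local maximum
  f''(2.4495) = 0.4230 > 0 → local minimum

Critical points: x = -sqrt(6) ≈ -2.4495 (local maximum); x = sqrt(6) ≈ 2.4495 (local minimum)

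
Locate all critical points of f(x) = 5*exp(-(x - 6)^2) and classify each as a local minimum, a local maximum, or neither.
f'(x) = 10*(6 - x)*exp(-(x - 6)^2)

Solve f'(x) = 0:
  f'(x) = (60 - 10*x)·exp(-(x - 6)^2) and exp(-(x - 6)^2) > 0 for every x, so f'(x) = 0 ⇔ 60 - 10*x = 0.
  Factor: 60 - 10*x = -10*(x - 6) = 0.
  ⇒ x = 6

f''(x) = 10*(2*(x - 6)^2 - 1)*exp(-(x - 6)^2)
Second-derivative test at each critical point:
  f''(6) = -10 < 0 → local maximum

Critical points: x = 6 (local maximum)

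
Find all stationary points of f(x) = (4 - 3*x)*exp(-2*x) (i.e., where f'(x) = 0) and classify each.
f'(x) = (6*x - 11)*exp(-2*x)

Solve f'(x) = 0:
  f'(x) = (6*x - 11)·exp(-2*x) and exp(-2*x) > 0 for every x, so f'(x) = 0 ⇔ 6*x - 11 = 0.
  6*x - 11 = 0.
  ⇒ x = 11/6

f''(x) = 4*(7 - 3*x)*exp(-2*x)
Second-derivative test at each critical point:
  f''(11/6) = 0.1534 > 0 → local minimum

Critical points: x = 11/6 (local minimum)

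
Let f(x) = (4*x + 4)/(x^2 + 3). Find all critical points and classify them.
f'(x) = 4*(x^2 - 2*x*(x + 1) + 3)/(x^2 + 3)^2

Solve f'(x) = 0:
  f'(x) = -4*(x - 1)*(x + 3)/(x^2 + 3)^2; the denominator is positive wherever f is defined, so f'(x) = 0 ⇔ -4*x^2 - 8*x + 12 = 0.
  Factor: -4*x^2 - 8*x + 12 = -4*(x - 1)*(x + 3) = 0.
  ⇒ x = -3, 1

f''(x) = 8*(4*x^2*(x + 1) - (3*x + 1)*(x^2 + 3))/(x^2 + 3)^3
Second-derivative test at each critical point:
  f''(-3) = 1/9 > 0 → local minimum
  f''(1) = -1 < 0 → local maximum

Critical points: x = -3 (local minimum); x = 1 (local maximum)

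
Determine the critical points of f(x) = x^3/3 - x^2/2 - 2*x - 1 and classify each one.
f'(x) = x^2 - x - 2

Solve f'(x) = 0:
  Factor: x^2 - x - 2 = (x - 2)*(x + 1) = 0.
  ⇒ x = -1, 2

f''(x) = 2*x - 1
Second-derivative test at each critical point:
  f''(-1) = -3 < 0 → local maximum
  f''(2) = 3 > 0 → local minimum

Critical points: x = -1 (local maximum); x = 2 (local minimum)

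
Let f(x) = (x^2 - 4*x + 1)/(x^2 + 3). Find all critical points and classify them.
f'(x) = 4*(x^2 + x - 3)/(x^4 + 6*x^2 + 9)

Solve f'(x) = 0:
  f'(x) = 4*(x^2 + x - 3)/(x^2 + 3)^2; the denominator is positive wherever f is defined, so f'(x) = 0 ⇔ 4*x^2 + 4*x - 12 = 0.
  Factor: 4*x^2 + 4*x - 12 = 4*(x^2 + x - 3); x^2 + x - 3 = 0 has no rational roots; quadratic formula: x = (-1 ± √13)/2.
  ⇒ x = -sqrt(13)/2 - 1/2 ≈ -2.3028, -1/2 + sqrt(13)/2 ≈ 1.3028

f''(x) = 4*(-2*x^3 - 3*x^2 + 18*x + 3)/(x^6 + 9*x^4 + 27*x^2 + 27)
Second-derivative test at each critical point:
  f''(-2.3028) = -0.2092 < 0 → local maximum
  f''(1.3028) = 0.6537 > 0 → local minimum

Critical points: x = -sqrt(13)/2 - 1/2 ≈ -2.3028 (local maximum); x = -1/2 + sqrt(13)/2 ≈ 1.3028 (local minimum)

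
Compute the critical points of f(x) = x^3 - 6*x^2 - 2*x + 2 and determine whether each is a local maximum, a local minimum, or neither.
f'(x) = 3*x^2 - 12*x - 2

Solve f'(x) = 0:
  3*x^2 - 12*x - 2 = 0 has no rational roots; quadratic formula: x = (12 ± √168)/6.
  ⇒ x = 2 - sqrt(42)/3 ≈ -0.1602, 2 + sqrt(42)/3 ≈ 4.1602

f''(x) = 6*x - 12
Second-derivative test at each critical point:
  f''(-0.1602) = -12.9615 < 0 → local maximum
  f''(4.1602) = 12.9615 > 0 → local minimum

Critical points: x = 2 - sqrt(42)/3 ≈ -0.1602 (local maximum); x = 2 + sqrt(42)/3 ≈ 4.1602 (local minimum)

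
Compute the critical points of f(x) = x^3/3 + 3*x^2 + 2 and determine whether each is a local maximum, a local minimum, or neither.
f'(x) = x*(x + 6)

Solve f'(x) = 0:
  Factor: x^2 + 6*x = x*(x + 6) = 0.
  ⇒ x = -6, 0

f''(x) = 2*x + 6
Second-derivative test at each critical point:
  f''(-6) = -6 < 0 → local maximum
  f''(0) = 6 > 0 → local minimum

Critical points: x = -6 (local maximum); x = 0 (local minimum)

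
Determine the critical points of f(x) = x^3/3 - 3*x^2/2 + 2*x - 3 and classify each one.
f'(x) = x^2 - 3*x + 2

Solve f'(x) = 0:
  Factor: x^2 - 3*x + 2 = (x - 2)*(x - 1) = 0.
  ⇒ x = 1, 2

f''(x) = 2*x - 3
Second-derivative test at each critical point:
  f''(1) = -1 < 0 → local maximum
  f''(2) = 1 > 0 → local minimum

Critical points: x = 1 (local maximum); x = 2 (local minimum)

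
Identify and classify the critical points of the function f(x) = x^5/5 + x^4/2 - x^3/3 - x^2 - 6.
f'(x) = x*(x^3 + 2*x^2 - x - 2)

Solve f'(x) = 0:
  Factor: x^4 + 2*x^3 - x^2 - 2*x = x*(x - 1)*(x + 1)*(x + 2) = 0.
  ⇒ x = -2, -1, 0, 1

f''(x) = 4*x^3 + 6*x^2 - 2*x - 2
Second-derivative test at each critical point:
  f''(-2) = -6 < 0 → local maximum
  f''(-1) = 2 > 0 → local minimum
  f''(0) = -2 < 0 → local maximum
  f''(1) = 6 > 0 → local minimum

Critical points: x = -2 (local maximum); x = -1 (local minimum); x = 0 (local maximum); x = 1 (local minimum)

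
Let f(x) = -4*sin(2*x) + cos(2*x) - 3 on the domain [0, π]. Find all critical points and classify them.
f'(x) = -2*sin(2*x) - 8*cos(2*x)

Solve f'(x) = 0 on [0, π]:
  f'(x) = 0 ⇔ -4*cos(2*x) = sin(2*x) ⇔ tan(2*x) = -4, i.e. 2*x = arctan(-4) + nπ; keep the solutions lying in [0, π].
  ⇒ x = -atan(4)/2 + pi/2 ≈ 0.9079, pi - atan(4)/2 ≈ 2.4787

f''(x) = 16*sin(2*x) - 4*cos(2*x)
Second-derivative test at each critical point:
  f''(0.9079) = 16.4924 > 0 → local minimum
  f''(2.4787) = -16.4924 < 0 → local maximum

Critical points: x = -atan(4)/2 + pi/2 ≈ 0.9079 (local minimum); x = pi - atan(4)/2 ≈ 2.4787 (local maximum)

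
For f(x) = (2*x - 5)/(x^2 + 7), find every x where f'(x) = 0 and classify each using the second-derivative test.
f'(x) = 2*(-x^2 + 5*x + 7)/(x^4 + 14*x^2 + 49)

Solve f'(x) = 0:
  f'(x) = -2*(x^2 - 5*x - 7)/(x^2 + 7)^2; the denominator is positive wherever f is defined, so f'(x) = 0 ⇔ -2*x^2 + 10*x + 14 = 0.
  Factor: -2*x^2 + 10*x + 14 = -2*(x^2 - 5*x - 7); x^2 - 5*x - 7 = 0 has no rational roots; quadratic formula: x = (5 ± √53)/2.
  ⇒ x = 5/2 - sqrt(53)/2 ≈ -1.1401, 5/2 + sqrt(53)/2 ≈ 6.1401

f''(x) = 2*(4*x^2*(2*x - 5) + (5 - 6*x)*(x^2 + 7))/(x^2 + 7)^3
Second-derivative test at each critical point:
  f''(-1.1401) = 0.2114 > 0 → local minimum
  f''(6.1401) = -0.0073 < 0 → local maximum

Critical points: x = 5/2 - sqrt(53)/2 ≈ -1.1401 (local minimum); x = 5/2 + sqrt(53)/2 ≈ 6.1401 (local maximum)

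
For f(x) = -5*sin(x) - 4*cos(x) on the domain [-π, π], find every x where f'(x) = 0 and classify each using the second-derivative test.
f'(x) = 4*sin(x) - 5*cos(x)

Solve f'(x) = 0 on [-π, π]:
  f'(x) = 0 ⇔ -5*cos(x) = -4*sin(x) ⇔ tan(x) = 5/4, i.e. x = arctan(5/4) + nπ; keep the solutions lying in [-π, π].
  ⇒ x = -pi + atan(5/4) ≈ -2.2455, atan(5/4) ≈ 0.8961

f''(x) = 5*sin(x) + 4*cos(x)
Second-derivative test at each critical point:
  f''(-2.2455) = -6.4031 < 0 → local maximum
  f''(0.8961) = 6.4031 > 0 → local minimum

Critical points: x = -pi + atan(5/4) ≈ -2.2455 (local maximum); x = atan(5/4) ≈ 0.8961 (local minimum)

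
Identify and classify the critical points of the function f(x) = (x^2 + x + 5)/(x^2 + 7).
f'(x) = (-x^2 + 4*x + 7)/(x^4 + 14*x^2 + 49)

Solve f'(x) = 0:
  f'(x) = -(x^2 - 4*x - 7)/(x^2 + 7)^2; the denominator is positive wherever f is defined, so f'(x) = 0 ⇔ -x^2 + 4*x + 7 = 0.
  x^2 - 4*x - 7 = 0 has no rational roots; quadratic formula: x = (4 ± √44)/2.
  ⇒ x = 2 - sqrt(11) ≈ -1.3166, 2 + sqrt(11) ≈ 5.3166

f''(x) = 2*(x^3 - 6*x^2 - 21*x + 14)/(x^6 + 21*x^4 + 147*x^2 + 343)
Second-derivative test at each critical point:
  f''(-1.3166) = 0.0870 > 0 → local minimum
  f''(5.3166) = -0.0053 < 0 → local maximum

Critical points: x = 2 - sqrt(11) ≈ -1.3166 (local minimum); x = 2 + sqrt(11) ≈ 5.3166 (local maximum)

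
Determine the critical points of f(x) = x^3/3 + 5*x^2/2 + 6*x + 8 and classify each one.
f'(x) = x^2 + 5*x + 6

Solve f'(x) = 0:
  Factor: x^2 + 5*x + 6 = (x + 2)*(x + 3) = 0.
  ⇒ x = -3, -2

f''(x) = 2*x + 5
Second-derivative test at each critical point:
  f''(-3) = -1 < 0 → local maximum
  f''(-2) = 1 > 0 → local minimum

Critical points: x = -3 (local maximum); x = -2 (local minimum)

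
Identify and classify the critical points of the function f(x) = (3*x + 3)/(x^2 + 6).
f'(x) = 3*(x^2 - 2*x*(x + 1) + 6)/(x^2 + 6)^2

Solve f'(x) = 0:
  f'(x) = -3*(x^2 + 2*x - 6)/(x^2 + 6)^2; the denominator is positive wherever f is defined, so f'(x) = 0 ⇔ -3*x^2 - 6*x + 18 = 0.
  Factor: -3*x^2 - 6*x + 18 = -3*(x^2 + 2*x - 6); x^2 + 2*x - 6 = 0 has no rational roots; quadratic formula: x = (-2 ± √28)/2.
  ⇒ x = -sqrt(7) - 1 ≈ -3.6458, -1 + sqrt(7) ≈ 1.6458

f''(x) = 6*(4*x^2*(x + 1) - (3*x + 1)*(x^2 + 6))/(x^2 + 6)^3
Second-derivative test at each critical point:
  f''(-3.6458) = 0.0427 > 0 → local minimum
  f''(1.6458) = -0.2093 < 0 → local maximum

Critical points: x = -sqrt(7) - 1 ≈ -3.6458 (local minimum); x = -1 + sqrt(7) ≈ 1.6458 (local maximum)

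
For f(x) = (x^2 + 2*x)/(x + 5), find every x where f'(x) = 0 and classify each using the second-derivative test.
f'(x) = (x^2 + 10*x + 10)/(x^2 + 10*x + 25)

Solve f'(x) = 0:
  f'(x) = (x^2 + 10*x + 10)/(x + 5)^2; the denominator is positive wherever f is defined, so f'(x) = 0 ⇔ x^2 + 10*x + 10 = 0.
  x^2 + 10*x + 10 = 0 has no rational roots; quadratic formula: x = (-10 ± √60)/2.
  ⇒ x = -5 - sqrt(15) ≈ -8.8730, -5 + sqrt(15) ≈ -1.1270

f''(x) = 30/(x^3 + 15*x^2 + 75*x + 125)
Second-derivative test at each critical point:
  f''(-8.8730) = -0.5164 < 0 → local maximum
  f''(-1.1270) = 0.5164 > 0 → local minimum

Critical points: x = -5 - sqrt(15) ≈ -8.8730 (local maximum); x = -5 + sqrt(15) ≈ -1.1270 (local minimum)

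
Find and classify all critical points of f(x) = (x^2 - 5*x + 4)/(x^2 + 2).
f'(x) = (5*x^2 - 4*x - 10)/(x^4 + 4*x^2 + 4)

Solve f'(x) = 0:
  f'(x) = (5*x^2 - 4*x - 10)/(x^2 + 2)^2; the denominator is positive wherever f is defined, so f'(x) = 0 ⇔ 5*x^2 - 4*x - 10 = 0.
  5*x^2 - 4*x - 10 = 0 has no rational roots; quadratic formula: x = (4 ± √216)/10.
  ⇒ x = 2/5 - 3*sqrt(6)/5 ≈ -1.0697, 2/5 + 3*sqrt(6)/5 ≈ 1.8697

f''(x) = 2*(-5*x^3 + 6*x^2 + 30*x - 4)/(x^6 + 6*x^4 + 12*x^2 + 8)
Second-derivative test at each critical point:
  f''(-1.0697) = -1.4866 < 0 → local maximum
  f''(1.8697) = 0.4866 > 0 → local minimum

Critical points: x = 2/5 - 3*sqrt(6)/5 ≈ -1.0697 (local maximum); x = 2/5 + 3*sqrt(6)/5 ≈ 1.8697 (local minimum)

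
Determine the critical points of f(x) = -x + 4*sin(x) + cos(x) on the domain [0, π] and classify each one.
f'(x) = -sin(x) + 4*cos(x) - 1

Solve f'(x) = 0 on [0, π]:
  f'(x) = 0 ⇔ -sin(x) + 4*cos(x) = 1. Write the left side as R·cos(x + φ) with R = √(4² + 1²) = sqrt(17), cos φ = 4*sqrt(17)/17, sin φ = sqrt(17)/17; then cos(x + φ) = sqrt(17)/17. Solve for x and keep the solutions lying in [0, π].
  ⇒ x = atan(15/8) ≈ 1.0808

f''(x) = -4*sin(x) - cos(x)
Second-derivative test at each critical point:
  f''(1.0808) = -4 < 0 → local maximum

Critical points: x = atan(15/8) ≈ 1.0808 (local maximum)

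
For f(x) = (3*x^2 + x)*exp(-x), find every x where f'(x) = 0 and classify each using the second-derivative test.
f'(x) = (-3*x^2 + 5*x + 1)*exp(-x)

Solve f'(x) = 0:
  f'(x) = (-3*x^2 + 5*x + 1)·exp(-x) and exp(-x) > 0 for every x, so f'(x) = 0 ⇔ -3*x^2 + 5*x + 1 = 0.
  3*x^2 - 5*x - 1 = 0 has no rational roots; quadratic formula: x = (5 ± √37)/6.
  ⇒ x = 5/6 - sqrt(37)/6 ≈ -0.1805, 5/6 + sqrt(37)/6 ≈ 1.8471

f''(x) = (3*x^2 - 11*x + 4)*exp(-x)
Second-derivative test at each critical point:
  f''(-0.1805) = 7.2857 > 0 → local minimum
  f''(1.8471) = -0.9592 < 0 → local maximum

Critical points: x = 5/6 - sqrt(37)/6 ≈ -0.1805 (local minimum); x = 5/6 + sqrt(37)/6 ≈ 1.8471 (local maximum)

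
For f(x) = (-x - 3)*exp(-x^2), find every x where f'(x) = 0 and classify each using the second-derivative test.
f'(x) = (2*x*(x + 3) - 1)*exp(-x^2)

Solve f'(x) = 0:
  f'(x) = (2*x^2 + 6*x - 1)·exp(-x^2) and exp(-x^2) > 0 for every x, so f'(x) = 0 ⇔ 2*x^2 + 6*x - 1 = 0.
  2*x^2 + 6*x - 1 = 0 has no rational roots; quadratic formula: x = (-6 ± √44)/4.
  ⇒ x = -sqrt(11)/2 - 3/2 ≈ -3.1583, -3/2 + sqrt(11)/2 ≈ 0.1583

f''(x) = 2*(-2*x^2*(x + 3) + 3*x + 3)*exp(-x^2)
Second-derivative test at each critical point:
  f''(-3.1583) = -3.088e-04 < 0 → local maximum
  f''(0.1583) = 6.4691 > 0 → local minimum

Critical points: x = -sqrt(11)/2 - 3/2 ≈ -3.1583 (local maximum); x = -3/2 + sqrt(11)/2 ≈ 0.1583 (local minimum)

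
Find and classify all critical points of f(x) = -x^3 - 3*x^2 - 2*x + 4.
f'(x) = -3*x^2 - 6*x - 2

Solve f'(x) = 0:
  3*x^2 + 6*x + 2 = 0 has no rational roots; quadratic formula: x = (-6 ± √12)/6.
  ⇒ x = -1 - sqrt(3)/3 ≈ -1.5774, -1 + sqrt(3)/3 ≈ -0.4226

f''(x) = -6*x - 6
Second-derivative test at each critical point:
  f''(-1.5774) = 3.4641 > 0 → local minimum
  f''(-0.4226) = -3.4641 < 0 → local maximum

Critical points: x = -1 - sqrt(3)/3 ≈ -1.5774 (local minimum); x = -1 + sqrt(3)/3 ≈ -0.4226 (local maximum)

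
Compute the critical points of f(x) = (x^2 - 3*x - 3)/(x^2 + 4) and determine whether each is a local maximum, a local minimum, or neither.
f'(x) = (3*x^2 + 14*x - 12)/(x^4 + 8*x^2 + 16)

Solve f'(x) = 0:
  f'(x) = (3*x^2 + 14*x - 12)/(x^2 + 4)^2; the denominator is positive wherever f is defined, so f'(x) = 0 ⇔ 3*x^2 + 14*x - 12 = 0.
  3*x^2 + 14*x - 12 = 0 has no rational roots; quadratic formula: x = (-14 ± √340)/6.
  ⇒ x = -sqrt(85)/3 - 7/3 ≈ -5.4065, -7/3 + sqrt(85)/3 ≈ 0.7398

f''(x) = 2*(-3*x^3 - 21*x^2 + 36*x + 28)/(x^6 + 12*x^4 + 48*x^2 + 64)
Second-derivative test at each critical point:
  f''(-5.4065) = -0.0167 < 0 → local maximum
  f''(0.7398) = 0.8917 > 0 → local minimum

Critical points: x = -sqrt(85)/3 - 7/3 ≈ -5.4065 (local maximum); x = -7/3 + sqrt(85)/3 ≈ 0.7398 (local minimum)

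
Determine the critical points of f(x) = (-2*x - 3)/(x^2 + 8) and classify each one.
f'(x) = 2*(x^2 + 3*x - 8)/(x^4 + 16*x^2 + 64)

Solve f'(x) = 0:
  f'(x) = 2*(x^2 + 3*x - 8)/(x^2 + 8)^2; the denominator is positive wherever f is defined, so f'(x) = 0 ⇔ 2*x^2 + 6*x - 16 = 0.
  Factor: 2*x^2 + 6*x - 16 = 2*(x^2 + 3*x - 8); x^2 + 3*x - 8 = 0 has no rational roots; quadratic formula: x = (-3 ± √41)/2.
  ⇒ x = -sqrt(41)/2 - 3/2 ≈ -4.7016, -3/2 + sqrt(41)/2 ≈ 1.7016

f''(x) = 2*(-4*x^2*(2*x + 3) + 3*(2*x + 1)*(x^2 + 8))/(x^2 + 8)^3
Second-derivative test at each critical point:
  f''(-4.7016) = -0.0141 < 0 → local maximum
  f''(1.7016) = 0.1079 > 0 → local minimum

Critical points: x = -sqrt(41)/2 - 3/2 ≈ -4.7016 (local maximum); x = -3/2 + sqrt(41)/2 ≈ 1.7016 (local minimum)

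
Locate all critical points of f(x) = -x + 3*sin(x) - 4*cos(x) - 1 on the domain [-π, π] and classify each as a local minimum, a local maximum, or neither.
f'(x) = 4*sin(x) + 3*cos(x) - 1

Solve f'(x) = 0 on [-π, π]:
  f'(x) = 0 ⇔ 4*sin(x) + 3*cos(x) = 1. Write the left side as R·cos(x + φ) with R = √(3² + (-4)²) = 5, cos φ = 3/5, sin φ = -4/5; then cos(x + φ) = 1/5. Solve for x and keep the solutions lying in [-π, π].
  ⇒ x = atan((4 - 6*sqrt(6))/(3 + 8*sqrt(6))) ≈ -0.4421, atan((4 + 6*sqrt(6))/(3 - 8*sqrt(6))) + pi ≈ 2.2967

f''(x) = -3*sin(x) + 4*cos(x)
Second-derivative test at each critical point:
  f''(-0.4421) = 4.8990 > 0 → local minimum
  f''(2.2967) = -4.8990 < 0 → local maximum

Critical points: x = atan((4 - 6*sqrt(6))/(3 + 8*sqrt(6))) ≈ -0.4421 (local minimum); x = atan((4 + 6*sqrt(6))/(3 - 8*sqrt(6))) + pi ≈ 2.2967 (local maximum)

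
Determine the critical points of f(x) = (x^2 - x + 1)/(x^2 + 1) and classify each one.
f'(x) = (x^2 - 1)/(x^4 + 2*x^2 + 1)

Solve f'(x) = 0:
  f'(x) = (x - 1)*(x + 1)/(x^2 + 1)^2; the denominator is positive wherever f is defined, so f'(x) = 0 ⇔ x^2 - 1 = 0.
  Factor: x^2 - 1 = (x - 1)*(x + 1) = 0.
  ⇒ x = -1, 1

f''(x) = 2*x*(3 - x^2)/(x^6 + 3*x^4 + 3*x^2 + 1)
Second-derivative test at each critical point:
  f''(-1) = -1/2 < 0 → local maximum
  f''(1) = 1/2 > 0 → local minimum

Critical points: x = -1 (local maximum); x = 1 (local minimum)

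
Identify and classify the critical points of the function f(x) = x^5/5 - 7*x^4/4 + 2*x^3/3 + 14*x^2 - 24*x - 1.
f'(x) = x^4 - 7*x^3 + 2*x^2 + 28*x - 24

Solve f'(x) = 0:
  Factor: x^4 - 7*x^3 + 2*x^2 + 28*x - 24 = (x - 6)*(x - 2)*(x - 1)*(x + 2) = 0.
  ⇒ x = -2, 1, 2, 6

f''(x) = 4*x^3 - 21*x^2 + 4*x + 28
Second-derivative test at each critical point:
  f''(-2) = -96 < 0 → local maximum
  f''(1) = 15 > 0 → local minimum
  f''(2) = -16 < 0 → local maximum
  f''(6) = 160 > 0 → local minimum

Critical points: x = -2 (local maximum); x = 1 (local minimum); x = 2 (local maximum); x = 6 (local minimum)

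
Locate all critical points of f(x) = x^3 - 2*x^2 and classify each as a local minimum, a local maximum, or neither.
f'(x) = x*(3*x - 4)

Solve f'(x) = 0:
  Factor: 3*x^2 - 4*x = x*(3*x - 4) = 0.
  ⇒ x = 0, 4/3

f''(x) = 6*x - 4
Second-derivative test at each critical point:
  f''(0) = -4 < 0 → local maximum
  f''(4/3) = 4 > 0 → local minimum

Critical points: x = 0 (local maximum); x = 4/3 (local minimum)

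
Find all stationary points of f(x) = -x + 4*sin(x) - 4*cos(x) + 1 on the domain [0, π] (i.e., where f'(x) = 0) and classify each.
f'(x) = 4*sqrt(2)*sin(x + pi/4) - 1

Solve f'(x) = 0 on [0, π]:
  f'(x) = 0 ⇔ 4*sin(x) + 4*cos(x) = 1. Write the left side as R·cos(x + φ) with R = √(4² + (-4)²) = 4*sqrt(2), cos φ = sqrt(2)/2, sin φ = -sqrt(2)/2; then cos(x + φ) = sqrt(2)/8. Solve for x and keep the solutions lying in [0, π].
  ⇒ x = atan((1 + sqrt(31))/(1 - sqrt(31))) + pi ≈ 2.1785

f''(x) = 4*sqrt(2)*cos(x + pi/4)
Second-derivative test at each critical point:
  f''(2.1785) = -5.5678 < 0 → local maximum

Critical points: x = atan((1 + sqrt(31))/(1 - sqrt(31))) + pi ≈ 2.1785 (local maximum)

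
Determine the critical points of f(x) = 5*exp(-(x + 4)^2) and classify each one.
f'(x) = 10*(-x - 4)*exp(-(x + 4)^2)

Solve f'(x) = 0:
  f'(x) = (-10*x - 40)·exp(-(x + 4)^2) and exp(-(x + 4)^2) > 0 for every x, so f'(x) = 0 ⇔ -10*x - 40 = 0.
  Factor: -10*x - 40 = -10*(x + 4) = 0.
  ⇒ x = -4

f''(x) = 10*(2*(x + 4)^2 - 1)*exp(-(x + 4)^2)
Second-derivative test at each critical point:
  f''(-4) = -10 < 0 → local maximum

Critical points: x = -4 (local maximum)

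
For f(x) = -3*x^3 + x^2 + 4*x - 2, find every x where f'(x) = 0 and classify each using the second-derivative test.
f'(x) = -9*x^2 + 2*x + 4

Solve f'(x) = 0:
  9*x^2 - 2*x - 4 = 0 has no rational roots; quadratic formula: x = (2 ± √148)/18.
  ⇒ x = 1/9 - sqrt(37)/9 ≈ -0.5648, 1/9 + sqrt(37)/9 ≈ 0.7870

f''(x) = 2 - 18*x
Second-derivative test at each critical point:
  f''(-0.5648) = 12.1655 > 0 → local minimum
  f''(0.7870) = -12.1655 < 0 → local maximum

Critical points: x = 1/9 - sqrt(37)/9 ≈ -0.5648 (local minimum); x = 1/9 + sqrt(37)/9 ≈ 0.7870 (local maximum)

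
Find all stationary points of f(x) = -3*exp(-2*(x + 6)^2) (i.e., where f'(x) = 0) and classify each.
f'(x) = 12*(x + 6)*exp(-2*(x + 6)^2)

Solve f'(x) = 0:
  f'(x) = (12*x + 72)·exp(-2*(x + 6)^2) and exp(-2*(x + 6)^2) > 0 for every x, so f'(x) = 0 ⇔ 12*x + 72 = 0.
  Factor: 12*x + 72 = 12*(x + 6) = 0.
  ⇒ x = -6

f''(x) = 12*(1 - 4*(x + 6)^2)*exp(-2*(x + 6)^2)
Second-derivative test at each critical point:
  f''(-6) = 12 > 0 → local minimum

Critical points: x = -6 (local minimum)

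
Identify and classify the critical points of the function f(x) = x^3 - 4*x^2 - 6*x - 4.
f'(x) = 3*x^2 - 8*x - 6

Solve f'(x) = 0:
  3*x^2 - 8*x - 6 = 0 has no rational roots; quadratic formula: x = (8 ± √136)/6.
  ⇒ x = 4/3 - sqrt(34)/3 ≈ -0.6103, 4/3 + sqrt(34)/3 ≈ 3.2770

f''(x) = 6*x - 8
Second-derivative test at each critical point:
  f''(-0.6103) = -11.6619 < 0 → local maximum
  f''(3.2770) = 11.6619 > 0 → local minimum

Critical points: x = 4/3 - sqrt(34)/3 ≈ -0.6103 (local maximum); x = 4/3 + sqrt(34)/3 ≈ 3.2770 (local minimum)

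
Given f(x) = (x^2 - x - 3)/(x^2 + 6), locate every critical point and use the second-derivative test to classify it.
f'(x) = (x^2 + 18*x - 6)/(x^4 + 12*x^2 + 36)

Solve f'(x) = 0:
  f'(x) = (x^2 + 18*x - 6)/(x^2 + 6)^2; the denominator is positive wherever f is defined, so f'(x) = 0 ⇔ x^2 + 18*x - 6 = 0.
  x^2 + 18*x - 6 = 0 has no rational roots; quadratic formula: x = (-18 ± √348)/2.
  ⇒ x = -sqrt(87) - 9 ≈ -18.3274, -9 + sqrt(87) ≈ 0.3274

f''(x) = 2*(-x^3 - 27*x^2 + 18*x + 54)/(x^6 + 18*x^4 + 108*x^2 + 216)
Second-derivative test at each critical point:
  f''(-18.3274) = -1.596e-04 < 0 → local maximum
  f''(0.3274) = 0.5002 > 0 → local minimum

Critical points: x = -sqrt(87) - 9 ≈ -18.3274 (local maximum); x = -9 + sqrt(87) ≈ 0.3274 (local minimum)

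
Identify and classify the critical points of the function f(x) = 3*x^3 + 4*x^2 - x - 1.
f'(x) = 9*x^2 + 8*x - 1

Solve f'(x) = 0:
  Factor: 9*x^2 + 8*x - 1 = (x + 1)*(9*x - 1) = 0.
  ⇒ x = -1, 1/9

f''(x) = 18*x + 8
Second-derivative test at each critical point:
  f''(-1) = -10 < 0 → local maximum
  f''(1/9) = 10 > 0 → local minimum

Critical points: x = -1 (local maximum); x = 1/9 (local minimum)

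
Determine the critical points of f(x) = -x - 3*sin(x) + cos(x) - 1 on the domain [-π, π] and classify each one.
f'(x) = -sin(x) - 3*cos(x) - 1

Solve f'(x) = 0 on [-π, π]:
  f'(x) = 0 ⇔ -sin(x) - 3*cos(x) = 1. Write the left side as R·cos(x + φ) with R = √((-3)² + 1²) = sqrt(10), cos φ = -3*sqrt(10)/10, sin φ = sqrt(10)/10; then cos(x + φ) = sqrt(10)/10. Solve for x and keep the solutions lying in [-π, π].
  ⇒ x = -pi/2 ≈ -1.5708, pi - atan(4/3) ≈ 2.2143

f''(x) = 3*sin(x) - cos(x)
Second-derivative test at each critical point:
  f''(-1.5708) = -3 < 0 → local maximum
  f''(2.2143) = 3 > 0 → local minimum

Critical points: x = -pi/2 ≈ -1.5708 (local maximum); x = pi - atan(4/3) ≈ 2.2143 (local minimum)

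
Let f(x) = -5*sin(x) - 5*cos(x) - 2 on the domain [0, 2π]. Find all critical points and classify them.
f'(x) = -5*sqrt(2)*cos(x + pi/4)

Solve f'(x) = 0 on [0, 2π]:
  f'(x) = 0 ⇔ -5*cos(x) = -5*sin(x) ⇔ tan(x) = 1, i.e. x = arctan(1) + nπ; keep the solutions lying in [0, 2π].
  ⇒ x = pi/4 ≈ 0.7854, 5*pi/4 ≈ 3.9270

f''(x) = 5*sqrt(2)*sin(x + pi/4)
Second-derivative test at each critical point:
  f''(0.7854) = 7.0711 > 0 → local minimum
  f''(3.9270) = -7.0711 < 0 → local maximum

Critical points: x = pi/4 ≈ 0.7854 (local minimum); x = 5*pi/4 ≈ 3.9270 (local maximum)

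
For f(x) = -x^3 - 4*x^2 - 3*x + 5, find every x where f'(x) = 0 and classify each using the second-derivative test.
f'(x) = -3*x^2 - 8*x - 3

Solve f'(x) = 0:
  3*x^2 + 8*x + 3 = 0 has no rational roots; quadratic formula: x = (-8 ± √28)/6.
  ⇒ x = -4/3 - sqrt(7)/3 ≈ -2.2153, -4/3 + sqrt(7)/3 ≈ -0.4514

f''(x) = -6*x - 8
Second-derivative test at each critical point:
  f''(-2.2153) = 5.2915 > 0 → local minimum
  f''(-0.4514) = -5.2915 < 0 → local maximum

Critical points: x = -4/3 - sqrt(7)/3 ≈ -2.2153 (local minimum); x = -4/3 + sqrt(7)/3 ≈ -0.4514 (local maximum)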